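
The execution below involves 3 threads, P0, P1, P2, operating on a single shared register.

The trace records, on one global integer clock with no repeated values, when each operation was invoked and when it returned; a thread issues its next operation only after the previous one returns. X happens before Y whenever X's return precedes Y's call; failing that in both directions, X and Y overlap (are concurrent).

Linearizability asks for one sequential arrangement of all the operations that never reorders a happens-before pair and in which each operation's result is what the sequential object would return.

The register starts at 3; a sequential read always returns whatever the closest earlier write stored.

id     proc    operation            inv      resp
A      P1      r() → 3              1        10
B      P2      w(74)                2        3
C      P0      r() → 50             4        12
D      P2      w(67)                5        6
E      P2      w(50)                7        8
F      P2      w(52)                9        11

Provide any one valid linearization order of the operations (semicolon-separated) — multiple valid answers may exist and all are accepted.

A; B; D; E; C; F

after step 1 (A r() → 3): value 3
after step 2 (B w(74)): value 74
after step 3 (D w(67)): value 67
after step 4 (E w(50)): value 50
after step 5 (C r() → 50): value 50
after step 6 (F w(52)): value 52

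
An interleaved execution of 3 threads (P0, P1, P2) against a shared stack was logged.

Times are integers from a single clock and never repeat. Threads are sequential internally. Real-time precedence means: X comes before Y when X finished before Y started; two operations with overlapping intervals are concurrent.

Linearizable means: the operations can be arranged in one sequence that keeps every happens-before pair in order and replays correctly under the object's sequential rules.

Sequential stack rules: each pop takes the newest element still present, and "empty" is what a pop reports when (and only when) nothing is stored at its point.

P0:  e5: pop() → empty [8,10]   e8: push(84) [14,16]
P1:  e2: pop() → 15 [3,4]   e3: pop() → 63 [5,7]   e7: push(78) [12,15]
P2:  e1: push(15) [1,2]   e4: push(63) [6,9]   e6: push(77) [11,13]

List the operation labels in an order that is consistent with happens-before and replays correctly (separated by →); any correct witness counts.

step 1: e1 push(15) — stack <15>
step 2: e2 pop() → 15 — stack <>
step 3: e4 push(63) — stack <63>
step 4: e3 pop() → 63 — stack <>
step 5: e5 pop() → empty — stack <>
step 6: e6 push(77) — stack <77>
step 7: e7 push(78) — stack <77,78>
step 8: e8 push(84) — stack <77,78,84>

e1 → e2 → e4 → e3 → e5 → e6 → e7 → e8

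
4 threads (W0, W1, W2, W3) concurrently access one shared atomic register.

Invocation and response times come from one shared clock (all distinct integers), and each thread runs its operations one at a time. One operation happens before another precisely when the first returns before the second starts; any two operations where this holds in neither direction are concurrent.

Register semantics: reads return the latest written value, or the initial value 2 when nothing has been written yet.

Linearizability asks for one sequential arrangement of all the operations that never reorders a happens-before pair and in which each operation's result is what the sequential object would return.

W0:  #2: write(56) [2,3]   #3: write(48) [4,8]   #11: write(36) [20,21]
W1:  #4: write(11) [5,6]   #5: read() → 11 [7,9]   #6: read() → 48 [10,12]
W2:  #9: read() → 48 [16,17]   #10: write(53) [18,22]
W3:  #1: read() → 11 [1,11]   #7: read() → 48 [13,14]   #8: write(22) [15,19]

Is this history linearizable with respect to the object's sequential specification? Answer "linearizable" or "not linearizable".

linearizable

a witness: #2, #4, #1, #5, #3, #6, #7, #9, #8, #10, #11
1. #2 write(56), leaving value 56
2. #4 write(11), leaving value 11
3. #1 read() → 11, leaving value 11
4. #5 read() → 11, leaving value 11
5. #3 write(48), leaving value 48
6. #6 read() → 48, leaving value 48
7. #7 read() → 48, leaving value 48
8. #9 read() → 48, leaving value 48
9. #8 write(22), leaving value 22
10. #10 write(53), leaving value 53
11. #11 write(36), leaving value 36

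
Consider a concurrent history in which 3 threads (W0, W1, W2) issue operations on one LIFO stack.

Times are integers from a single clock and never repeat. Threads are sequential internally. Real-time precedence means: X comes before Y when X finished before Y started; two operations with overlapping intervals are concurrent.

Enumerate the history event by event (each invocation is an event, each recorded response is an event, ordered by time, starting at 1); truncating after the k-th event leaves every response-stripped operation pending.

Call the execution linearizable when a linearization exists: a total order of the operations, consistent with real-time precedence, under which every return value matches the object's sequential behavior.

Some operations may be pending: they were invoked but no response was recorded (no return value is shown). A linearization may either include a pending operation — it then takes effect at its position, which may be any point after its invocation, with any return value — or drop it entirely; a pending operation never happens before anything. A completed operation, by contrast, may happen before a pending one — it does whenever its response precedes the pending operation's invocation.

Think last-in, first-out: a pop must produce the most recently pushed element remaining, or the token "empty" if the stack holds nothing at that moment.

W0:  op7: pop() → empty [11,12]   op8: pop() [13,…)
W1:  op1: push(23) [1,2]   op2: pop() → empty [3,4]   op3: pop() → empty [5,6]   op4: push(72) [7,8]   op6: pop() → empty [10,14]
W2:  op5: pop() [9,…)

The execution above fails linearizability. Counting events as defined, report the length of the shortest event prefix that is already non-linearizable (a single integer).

4

events 1..3 are linearizable; a witness order is op1:
after step 1 (op1 push(23)): stack <23>
once event 4 joins (op2's response, time 4), exhaustive search finds no witness
for example op1, op2 fails at step 2: op2 pop() → empty is not legal there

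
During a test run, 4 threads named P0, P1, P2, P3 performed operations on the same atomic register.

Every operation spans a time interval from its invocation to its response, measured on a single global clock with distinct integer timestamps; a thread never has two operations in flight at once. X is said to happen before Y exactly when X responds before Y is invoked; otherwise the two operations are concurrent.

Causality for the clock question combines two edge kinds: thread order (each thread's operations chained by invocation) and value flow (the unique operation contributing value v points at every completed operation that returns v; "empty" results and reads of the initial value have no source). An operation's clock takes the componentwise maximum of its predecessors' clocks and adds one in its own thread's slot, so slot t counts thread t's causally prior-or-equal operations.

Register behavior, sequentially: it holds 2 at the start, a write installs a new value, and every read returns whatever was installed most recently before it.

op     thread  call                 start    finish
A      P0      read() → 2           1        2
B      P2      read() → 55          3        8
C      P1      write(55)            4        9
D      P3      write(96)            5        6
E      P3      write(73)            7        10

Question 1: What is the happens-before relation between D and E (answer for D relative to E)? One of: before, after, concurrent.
Answer: before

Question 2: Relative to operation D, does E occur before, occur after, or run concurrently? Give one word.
Answer: after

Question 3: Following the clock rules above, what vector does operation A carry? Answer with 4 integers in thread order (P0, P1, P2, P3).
Answer: (1, 0, 0, 0)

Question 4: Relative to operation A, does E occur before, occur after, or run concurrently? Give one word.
Answer: after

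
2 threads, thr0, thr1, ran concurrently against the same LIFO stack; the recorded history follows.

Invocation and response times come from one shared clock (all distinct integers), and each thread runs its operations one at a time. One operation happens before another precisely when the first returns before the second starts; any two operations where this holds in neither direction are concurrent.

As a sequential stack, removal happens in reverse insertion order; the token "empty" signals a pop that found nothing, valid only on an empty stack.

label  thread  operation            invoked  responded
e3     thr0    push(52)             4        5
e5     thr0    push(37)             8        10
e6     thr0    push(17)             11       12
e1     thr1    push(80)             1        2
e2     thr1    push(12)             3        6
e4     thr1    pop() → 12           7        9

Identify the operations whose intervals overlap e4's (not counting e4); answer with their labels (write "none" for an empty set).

e5

e4 spans [7,9]; an op avoiding the whole window 7..9 is ordered, any other is concurrent
e1 [1,2]: before
e2 [3,6]: before
e3 [4,5]: before
e5 [8,10]: concurrent
e6 [11,12]: after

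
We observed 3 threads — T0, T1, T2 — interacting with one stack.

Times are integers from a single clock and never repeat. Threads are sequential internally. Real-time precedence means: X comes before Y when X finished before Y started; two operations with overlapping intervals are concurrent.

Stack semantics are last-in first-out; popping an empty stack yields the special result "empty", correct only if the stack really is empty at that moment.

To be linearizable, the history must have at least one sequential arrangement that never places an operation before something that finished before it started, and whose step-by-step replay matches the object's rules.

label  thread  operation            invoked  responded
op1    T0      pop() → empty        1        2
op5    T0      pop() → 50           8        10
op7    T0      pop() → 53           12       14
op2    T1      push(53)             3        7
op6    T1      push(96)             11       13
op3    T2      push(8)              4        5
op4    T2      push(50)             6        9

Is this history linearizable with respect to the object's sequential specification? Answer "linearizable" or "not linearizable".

linearizable

one valid linearization: op1, op3, op2, op4, op5, op7, op6
after step 1 (op1 pop() → empty): stack <>
after step 2 (op3 push(8)): stack <8>
after step 3 (op2 push(53)): stack <8,53>
after step 4 (op4 push(50)): stack <8,53,50>
after step 5 (op5 pop() → 50): stack <8,53>
after step 6 (op7 pop() → 53): stack <8>
after step 7 (op6 push(96)): stack <8,96>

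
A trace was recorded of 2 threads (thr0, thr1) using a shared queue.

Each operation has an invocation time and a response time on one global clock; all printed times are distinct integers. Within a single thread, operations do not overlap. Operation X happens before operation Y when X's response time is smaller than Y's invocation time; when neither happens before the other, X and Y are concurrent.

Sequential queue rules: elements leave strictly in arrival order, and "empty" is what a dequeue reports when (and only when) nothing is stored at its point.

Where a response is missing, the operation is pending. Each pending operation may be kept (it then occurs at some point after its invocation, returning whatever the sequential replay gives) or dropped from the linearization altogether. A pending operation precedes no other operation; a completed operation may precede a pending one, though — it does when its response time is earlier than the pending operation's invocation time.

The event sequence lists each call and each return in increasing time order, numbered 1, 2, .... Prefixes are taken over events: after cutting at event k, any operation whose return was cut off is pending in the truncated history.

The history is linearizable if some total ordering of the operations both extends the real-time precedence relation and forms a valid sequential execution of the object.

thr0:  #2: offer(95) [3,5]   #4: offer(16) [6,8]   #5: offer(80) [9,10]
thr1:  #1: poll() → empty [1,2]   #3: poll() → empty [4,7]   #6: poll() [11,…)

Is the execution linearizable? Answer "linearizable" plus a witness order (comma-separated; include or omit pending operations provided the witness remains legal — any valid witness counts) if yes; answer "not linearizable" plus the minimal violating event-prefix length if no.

linearizable — witness: #1, #3, #2, #4, #5

step 1: #1 poll() → empty — queue <>
step 2: #3 poll() → empty — queue <>
step 3: #2 offer(95) — queue <95>
step 4: #4 offer(16) — queue <95,16>
step 5: #5 offer(80) — queue <95,16,80>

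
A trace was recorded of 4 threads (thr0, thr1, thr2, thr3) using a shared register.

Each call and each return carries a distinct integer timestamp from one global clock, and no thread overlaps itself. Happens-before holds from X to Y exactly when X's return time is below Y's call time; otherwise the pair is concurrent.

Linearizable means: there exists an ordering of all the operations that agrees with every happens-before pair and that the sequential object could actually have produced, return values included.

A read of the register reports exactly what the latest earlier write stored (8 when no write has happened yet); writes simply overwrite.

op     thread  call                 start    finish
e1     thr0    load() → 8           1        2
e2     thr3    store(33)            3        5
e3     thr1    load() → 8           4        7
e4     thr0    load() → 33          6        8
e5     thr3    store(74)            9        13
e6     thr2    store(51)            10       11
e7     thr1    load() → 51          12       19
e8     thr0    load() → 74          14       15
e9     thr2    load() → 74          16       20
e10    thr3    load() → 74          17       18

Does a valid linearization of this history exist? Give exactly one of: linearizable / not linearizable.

linearizable

witness order: e1, e3, e2, e4, e6, e7, e5, e8, e9, e10
after step 1 (e1 load() → 8): value 8
after step 2 (e3 load() → 8): value 8
after step 3 (e2 store(33)): value 33
after step 4 (e4 load() → 33): value 33
after step 5 (e6 store(51)): value 51
after step 6 (e7 load() → 51): value 51
after step 7 (e5 store(74)): value 74
after step 8 (e8 load() → 74): value 74
after step 9 (e9 load() → 74): value 74
after step 10 (e10 load() → 74): value 74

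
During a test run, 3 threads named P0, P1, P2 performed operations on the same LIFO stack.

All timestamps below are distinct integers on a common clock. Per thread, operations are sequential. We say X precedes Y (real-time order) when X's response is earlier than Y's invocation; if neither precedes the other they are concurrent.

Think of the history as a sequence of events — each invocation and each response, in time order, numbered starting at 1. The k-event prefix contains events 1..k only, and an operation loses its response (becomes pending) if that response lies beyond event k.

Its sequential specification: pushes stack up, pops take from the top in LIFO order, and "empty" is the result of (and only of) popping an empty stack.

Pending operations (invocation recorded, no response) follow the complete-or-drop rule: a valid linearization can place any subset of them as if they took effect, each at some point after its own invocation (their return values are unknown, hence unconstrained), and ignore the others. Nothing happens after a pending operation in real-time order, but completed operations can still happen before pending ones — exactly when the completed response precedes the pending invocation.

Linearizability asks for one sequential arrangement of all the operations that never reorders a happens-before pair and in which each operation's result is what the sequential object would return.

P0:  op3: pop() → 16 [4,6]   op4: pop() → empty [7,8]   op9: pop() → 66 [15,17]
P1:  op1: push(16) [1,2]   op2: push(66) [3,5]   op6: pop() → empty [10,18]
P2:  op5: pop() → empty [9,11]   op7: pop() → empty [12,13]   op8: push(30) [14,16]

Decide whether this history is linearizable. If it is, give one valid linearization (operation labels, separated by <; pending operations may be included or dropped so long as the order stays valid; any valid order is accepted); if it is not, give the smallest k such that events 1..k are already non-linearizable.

not linearizable — minimal violating prefix: 8 events

through event 7 a valid linearization exists; event 8 (op4 responding at time 8) ends that
real-time-consistent orders of the 4 completed operations: 2 — all fail the LIFO stack replay
take op1, op2, op3, op4: step 3 already fails, because op3 pop() → 16 cannot occur there
take op1, op3, op2, op4: step 4 already fails, because op4 pop() → empty cannot occur there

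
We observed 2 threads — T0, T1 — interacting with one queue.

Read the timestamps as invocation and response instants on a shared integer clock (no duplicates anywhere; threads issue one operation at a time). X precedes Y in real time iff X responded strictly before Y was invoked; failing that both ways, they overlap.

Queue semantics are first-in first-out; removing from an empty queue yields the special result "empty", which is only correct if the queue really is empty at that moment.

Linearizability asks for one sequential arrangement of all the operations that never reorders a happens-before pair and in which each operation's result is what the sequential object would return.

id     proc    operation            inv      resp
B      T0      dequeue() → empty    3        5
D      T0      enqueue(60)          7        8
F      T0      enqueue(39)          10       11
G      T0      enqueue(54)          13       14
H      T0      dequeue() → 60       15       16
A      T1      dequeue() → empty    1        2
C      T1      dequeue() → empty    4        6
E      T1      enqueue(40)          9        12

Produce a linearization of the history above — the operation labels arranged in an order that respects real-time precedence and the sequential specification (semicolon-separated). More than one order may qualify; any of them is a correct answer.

A; B; C; D; E; F; G; H

after step 1 (A dequeue() → empty): queue <>
after step 2 (B dequeue() → empty): queue <>
after step 3 (C dequeue() → empty): queue <>
after step 4 (D enqueue(60)): queue <60>
after step 5 (E enqueue(40)): queue <60,40>
after step 6 (F enqueue(39)): queue <60,40,39>
after step 7 (G enqueue(54)): queue <60,40,39,54>
after step 8 (H dequeue() → 60): queue <40,39,54>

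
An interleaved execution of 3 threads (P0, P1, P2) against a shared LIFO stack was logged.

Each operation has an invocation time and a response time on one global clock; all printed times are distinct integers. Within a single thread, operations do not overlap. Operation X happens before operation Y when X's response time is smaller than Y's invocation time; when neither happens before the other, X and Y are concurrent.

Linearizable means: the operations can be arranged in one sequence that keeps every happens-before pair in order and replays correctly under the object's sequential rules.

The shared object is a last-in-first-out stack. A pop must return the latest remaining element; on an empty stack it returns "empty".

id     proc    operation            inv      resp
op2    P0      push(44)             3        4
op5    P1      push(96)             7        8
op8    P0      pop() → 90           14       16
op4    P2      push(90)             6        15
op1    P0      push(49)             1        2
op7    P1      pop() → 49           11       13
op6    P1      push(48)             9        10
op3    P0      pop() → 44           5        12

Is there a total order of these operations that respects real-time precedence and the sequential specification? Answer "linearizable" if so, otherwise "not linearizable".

already the first 13 events (up to op7's response at time 13) admit no linearization; the first 12 still do
checked exhaustively: 4 real-time-consistent orders of 6 completed operations, zero legal LIFO stack replays
no escape via the 1 pending operation (op4): every completion choice fails
e.g. op1, op2, op3, op5, op6, op7 (pending dropped): illegal at step 6, since op7 pop() → 49 cannot apply there
e.g. op1, op2, op5, op3, op6, op7 (pending dropped): illegal at step 4, since op3 pop() → 44 cannot apply there

not linearizable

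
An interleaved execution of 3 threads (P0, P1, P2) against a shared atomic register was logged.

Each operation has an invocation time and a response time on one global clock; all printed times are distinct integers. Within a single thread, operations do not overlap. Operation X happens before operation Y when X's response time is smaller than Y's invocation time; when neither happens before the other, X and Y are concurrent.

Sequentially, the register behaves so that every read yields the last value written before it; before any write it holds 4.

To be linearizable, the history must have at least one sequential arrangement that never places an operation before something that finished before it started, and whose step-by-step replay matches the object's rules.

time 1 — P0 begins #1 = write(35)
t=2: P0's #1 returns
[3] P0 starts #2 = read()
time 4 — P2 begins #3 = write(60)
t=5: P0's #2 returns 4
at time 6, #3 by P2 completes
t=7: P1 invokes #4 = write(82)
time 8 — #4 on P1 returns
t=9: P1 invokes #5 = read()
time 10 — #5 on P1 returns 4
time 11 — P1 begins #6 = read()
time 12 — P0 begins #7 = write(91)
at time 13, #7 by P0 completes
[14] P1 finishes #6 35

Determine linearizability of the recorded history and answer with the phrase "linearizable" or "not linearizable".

not linearizable

cut after 4 events: linearizable; cut after 5 events (#2 responds, time 5): not linearizable
a single order respects real time; the 2 completed atomic register operations fail replay along it
every completion of the 1 pending operation (#3) was checked; none linearizes
for example #1, #2 (pending dropped) fails at step 2: #2 read() → 4 is not legal there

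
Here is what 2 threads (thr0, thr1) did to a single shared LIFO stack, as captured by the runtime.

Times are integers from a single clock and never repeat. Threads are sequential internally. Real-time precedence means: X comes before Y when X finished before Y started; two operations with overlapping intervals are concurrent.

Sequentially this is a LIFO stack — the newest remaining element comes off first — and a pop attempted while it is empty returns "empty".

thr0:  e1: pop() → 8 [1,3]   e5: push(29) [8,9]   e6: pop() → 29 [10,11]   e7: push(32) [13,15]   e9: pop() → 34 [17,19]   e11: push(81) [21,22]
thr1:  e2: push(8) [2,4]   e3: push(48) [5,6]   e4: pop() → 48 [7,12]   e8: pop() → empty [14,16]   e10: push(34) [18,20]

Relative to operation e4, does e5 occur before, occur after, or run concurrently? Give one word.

e5 spans [8,9], e4 spans [7,12]
the intervals overlap in both directions

concurrent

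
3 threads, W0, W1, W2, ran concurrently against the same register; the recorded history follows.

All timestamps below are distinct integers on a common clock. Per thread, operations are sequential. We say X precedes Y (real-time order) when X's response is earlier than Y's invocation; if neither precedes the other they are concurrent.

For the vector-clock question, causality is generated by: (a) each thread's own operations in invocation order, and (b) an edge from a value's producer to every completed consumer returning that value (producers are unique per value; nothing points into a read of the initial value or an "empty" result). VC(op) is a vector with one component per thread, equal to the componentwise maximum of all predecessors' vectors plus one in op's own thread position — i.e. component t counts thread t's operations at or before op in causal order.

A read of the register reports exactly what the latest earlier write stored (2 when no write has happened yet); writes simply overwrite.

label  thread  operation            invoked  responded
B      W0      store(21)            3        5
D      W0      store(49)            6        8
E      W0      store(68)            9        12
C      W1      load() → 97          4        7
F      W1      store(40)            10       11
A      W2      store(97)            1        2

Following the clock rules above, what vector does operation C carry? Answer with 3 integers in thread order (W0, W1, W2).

(0, 1, 1)

invoked at 1, A has no predecessors; its own W2 bump gives (0, 0, 1)
invoked at 3, B has no predecessors; its own W0 bump gives (1, 0, 0)
invoked at 4, C merges VC(A)=(0, 0, 1) and bumps W1's slot → (0, 1, 1)
invoked at 6, D merges VC(B)=(1, 0, 0) and bumps W0's slot → (2, 0, 0)
invoked at 10, F merges VC(C)=(0, 1, 1) and bumps W1's slot → (0, 2, 1)
invoked at 9, E merges VC(D)=(2, 0, 0) and bumps W0's slot → (3, 0, 0)
target: VC(C) = (0, 1, 1)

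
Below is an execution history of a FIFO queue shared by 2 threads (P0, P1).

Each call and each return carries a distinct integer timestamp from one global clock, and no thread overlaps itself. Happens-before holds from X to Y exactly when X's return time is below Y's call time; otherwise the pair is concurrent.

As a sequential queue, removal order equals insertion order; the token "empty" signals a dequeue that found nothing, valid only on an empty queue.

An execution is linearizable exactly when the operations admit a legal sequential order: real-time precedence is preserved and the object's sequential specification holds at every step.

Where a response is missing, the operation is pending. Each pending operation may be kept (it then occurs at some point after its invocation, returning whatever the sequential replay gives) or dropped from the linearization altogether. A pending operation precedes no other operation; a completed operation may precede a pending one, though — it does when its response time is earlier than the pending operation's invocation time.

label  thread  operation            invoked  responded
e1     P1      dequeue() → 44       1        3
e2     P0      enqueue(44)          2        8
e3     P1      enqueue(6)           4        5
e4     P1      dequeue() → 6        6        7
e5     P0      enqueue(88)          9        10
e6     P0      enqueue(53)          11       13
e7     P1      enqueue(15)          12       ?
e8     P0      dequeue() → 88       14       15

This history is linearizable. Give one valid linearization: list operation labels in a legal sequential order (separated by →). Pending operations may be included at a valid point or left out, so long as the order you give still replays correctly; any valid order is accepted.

1. e2 enqueue(44), leaving queue <44>
2. e1 dequeue() → 44, leaving queue <>
3. e3 enqueue(6), leaving queue <6>
4. e4 dequeue() → 6, leaving queue <>
5. e5 enqueue(88), leaving queue <88>
6. e6 enqueue(53), leaving queue <88,53>
7. e7 enqueue(15) (pending, included), leaving queue <88,53,15>
8. e8 dequeue() → 88, leaving queue <53,15>

e2 → e1 → e3 → e4 → e5 → e6 → e7 → e8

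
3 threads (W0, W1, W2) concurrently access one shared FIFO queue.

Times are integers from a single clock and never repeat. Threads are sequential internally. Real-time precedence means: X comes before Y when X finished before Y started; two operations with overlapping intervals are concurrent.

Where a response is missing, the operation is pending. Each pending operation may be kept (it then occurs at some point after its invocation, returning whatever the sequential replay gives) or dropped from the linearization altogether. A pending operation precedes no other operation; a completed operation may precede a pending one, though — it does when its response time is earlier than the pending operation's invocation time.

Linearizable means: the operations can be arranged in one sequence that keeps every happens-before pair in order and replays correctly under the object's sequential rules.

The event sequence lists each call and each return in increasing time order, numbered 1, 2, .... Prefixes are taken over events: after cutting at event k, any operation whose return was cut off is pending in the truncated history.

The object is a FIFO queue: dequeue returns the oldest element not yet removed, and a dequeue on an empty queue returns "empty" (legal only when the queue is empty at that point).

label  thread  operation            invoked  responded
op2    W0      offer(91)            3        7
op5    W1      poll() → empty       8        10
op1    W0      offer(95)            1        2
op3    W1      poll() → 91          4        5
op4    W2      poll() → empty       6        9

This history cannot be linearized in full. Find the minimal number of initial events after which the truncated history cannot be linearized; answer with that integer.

one valid order for events 1..4 is op1:
step 1: op1 offer(95) — queue <95>
with event 5 included (op3 responding at time 5), all real-time-consistent orders fail
every completion of the 1 pending operation (op2) was checked; none linearizes
for example op1, op3 (pending dropped) fails at step 2: op3 poll() → 91 is not legal there

5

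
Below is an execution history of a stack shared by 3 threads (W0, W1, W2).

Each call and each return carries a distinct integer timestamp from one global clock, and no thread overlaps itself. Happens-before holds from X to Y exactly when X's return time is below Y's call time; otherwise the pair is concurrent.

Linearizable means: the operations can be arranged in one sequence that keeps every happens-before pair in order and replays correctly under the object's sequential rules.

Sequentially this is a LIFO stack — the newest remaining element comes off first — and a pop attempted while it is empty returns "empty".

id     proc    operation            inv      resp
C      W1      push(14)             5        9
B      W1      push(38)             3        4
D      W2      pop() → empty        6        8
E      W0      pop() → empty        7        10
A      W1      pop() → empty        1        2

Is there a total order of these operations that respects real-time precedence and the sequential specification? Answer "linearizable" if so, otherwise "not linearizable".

not linearizable

events 1..9 are fine; event 10 — the response of E at time 10 — makes the prefix non-linearizable
6 orders of the 5 completed stack ops respect real time; none is legal
one such order, A, B, C, D, E, breaks at step 4 where D pop() → empty is illegal
one such order, A, B, C, E, D, breaks at step 4 where E pop() → empty is illegal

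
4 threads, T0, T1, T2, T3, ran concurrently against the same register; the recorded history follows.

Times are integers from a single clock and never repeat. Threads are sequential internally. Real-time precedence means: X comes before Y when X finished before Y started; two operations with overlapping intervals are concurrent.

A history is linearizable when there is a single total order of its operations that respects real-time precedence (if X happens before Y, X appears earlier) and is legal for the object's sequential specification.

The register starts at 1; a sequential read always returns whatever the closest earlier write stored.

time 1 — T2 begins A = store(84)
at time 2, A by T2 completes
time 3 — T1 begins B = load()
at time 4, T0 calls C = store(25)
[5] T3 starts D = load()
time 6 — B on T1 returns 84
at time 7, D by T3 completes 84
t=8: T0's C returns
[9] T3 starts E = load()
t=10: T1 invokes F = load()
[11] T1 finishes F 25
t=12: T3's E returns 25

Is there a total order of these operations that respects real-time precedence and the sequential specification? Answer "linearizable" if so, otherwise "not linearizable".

linearizable

witness order: A, B, D, C, E, F
after step 1 (A store(84)): value 84
after step 2 (B load() → 84): value 84
after step 3 (D load() → 84): value 84
after step 4 (C store(25)): value 25
after step 5 (E load() → 25): value 25
after step 6 (F load() → 25): value 25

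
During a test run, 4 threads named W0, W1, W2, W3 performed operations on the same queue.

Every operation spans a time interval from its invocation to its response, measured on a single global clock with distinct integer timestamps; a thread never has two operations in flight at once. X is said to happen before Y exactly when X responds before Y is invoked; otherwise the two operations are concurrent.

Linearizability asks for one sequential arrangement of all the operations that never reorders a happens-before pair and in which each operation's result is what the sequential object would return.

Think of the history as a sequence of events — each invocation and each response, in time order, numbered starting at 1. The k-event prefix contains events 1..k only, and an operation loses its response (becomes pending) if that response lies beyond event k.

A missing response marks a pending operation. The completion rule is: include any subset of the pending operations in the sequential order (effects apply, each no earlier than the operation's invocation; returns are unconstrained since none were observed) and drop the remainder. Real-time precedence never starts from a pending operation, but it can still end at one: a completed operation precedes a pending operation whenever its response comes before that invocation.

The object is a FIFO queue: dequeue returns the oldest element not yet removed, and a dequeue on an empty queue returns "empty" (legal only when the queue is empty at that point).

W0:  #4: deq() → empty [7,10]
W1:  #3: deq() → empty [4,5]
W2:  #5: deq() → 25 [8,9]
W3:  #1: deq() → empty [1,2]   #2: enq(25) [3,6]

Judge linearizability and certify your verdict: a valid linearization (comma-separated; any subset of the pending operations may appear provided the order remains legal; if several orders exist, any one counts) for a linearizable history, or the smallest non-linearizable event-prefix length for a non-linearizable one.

linearizable — witness: #1, #3, #2, #5, #4

step 1: #1 deq() → empty — queue <>
step 2: #3 deq() → empty — queue <>
step 3: #2 enq(25) — queue <25>
step 4: #5 deq() → 25 — queue <>
step 5: #4 deq() → empty — queue <>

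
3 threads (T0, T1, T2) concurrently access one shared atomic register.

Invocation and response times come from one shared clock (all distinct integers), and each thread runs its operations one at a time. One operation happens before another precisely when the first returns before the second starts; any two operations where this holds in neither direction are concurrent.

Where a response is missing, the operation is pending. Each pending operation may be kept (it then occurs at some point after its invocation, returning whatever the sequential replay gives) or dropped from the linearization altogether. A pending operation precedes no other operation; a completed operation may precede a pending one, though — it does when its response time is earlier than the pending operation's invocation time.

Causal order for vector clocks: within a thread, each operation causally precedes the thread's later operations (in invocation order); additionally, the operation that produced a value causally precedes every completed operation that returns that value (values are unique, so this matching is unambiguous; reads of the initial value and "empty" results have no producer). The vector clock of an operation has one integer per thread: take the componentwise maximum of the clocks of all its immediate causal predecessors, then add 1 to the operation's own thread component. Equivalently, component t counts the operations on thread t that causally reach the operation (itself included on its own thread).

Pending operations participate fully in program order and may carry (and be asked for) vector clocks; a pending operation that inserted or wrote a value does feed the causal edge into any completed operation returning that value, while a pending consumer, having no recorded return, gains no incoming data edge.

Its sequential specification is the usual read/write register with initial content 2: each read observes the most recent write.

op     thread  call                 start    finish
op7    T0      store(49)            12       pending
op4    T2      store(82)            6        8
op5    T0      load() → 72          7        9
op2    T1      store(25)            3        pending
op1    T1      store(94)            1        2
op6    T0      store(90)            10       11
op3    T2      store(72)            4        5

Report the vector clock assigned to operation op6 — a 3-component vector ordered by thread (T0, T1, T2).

root op op3, invoked 4: fresh clock plus T2's own tick → (0, 0, 1)
root op op1, invoked 1: fresh clock plus T1's own tick → (0, 1, 0)
VC(op4, invoked at 6): max of VC(op3)=(0, 0, 1), then +1 on thread T2 → (0, 0, 2)
VC(op2, invoked at 3): max of VC(op1)=(0, 1, 0), then +1 on thread T1 → (0, 2, 0)
VC(op5, invoked at 7): max of VC(op3)=(0, 0, 1), then +1 on thread T0 → (1, 0, 1)
VC(op6, invoked at 10): max of VC(op5)=(1, 0, 1), then +1 on thread T0 → (2, 0, 1)
VC(op7, invoked at 12): max of VC(op6)=(2, 0, 1), then +1 on thread T0 → (3, 0, 1)
target: VC(op6) = (2, 0, 1)

(2, 0, 1)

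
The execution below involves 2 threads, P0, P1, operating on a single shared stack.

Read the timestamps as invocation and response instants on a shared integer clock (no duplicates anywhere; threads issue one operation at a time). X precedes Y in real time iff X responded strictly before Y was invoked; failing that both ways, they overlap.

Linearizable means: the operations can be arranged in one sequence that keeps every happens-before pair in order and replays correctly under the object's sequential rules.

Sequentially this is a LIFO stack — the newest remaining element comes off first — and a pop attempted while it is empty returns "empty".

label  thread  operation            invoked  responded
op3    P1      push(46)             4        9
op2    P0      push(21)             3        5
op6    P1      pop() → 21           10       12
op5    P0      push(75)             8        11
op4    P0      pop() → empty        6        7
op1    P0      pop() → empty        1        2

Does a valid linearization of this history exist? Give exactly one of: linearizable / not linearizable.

cut after 6 events: linearizable; cut after 7 events (op4 responds, time 7): not linearizable
the sole real-time-consistent order of 3 completed operations fails the stack replay
no completion choice of the 1 pending operation (op3) rescues it — every subset was tried
sample order op1, op2, op4 (pending dropped) stalls at step 3 — op4 pop() → empty has no legal effect

not linearizable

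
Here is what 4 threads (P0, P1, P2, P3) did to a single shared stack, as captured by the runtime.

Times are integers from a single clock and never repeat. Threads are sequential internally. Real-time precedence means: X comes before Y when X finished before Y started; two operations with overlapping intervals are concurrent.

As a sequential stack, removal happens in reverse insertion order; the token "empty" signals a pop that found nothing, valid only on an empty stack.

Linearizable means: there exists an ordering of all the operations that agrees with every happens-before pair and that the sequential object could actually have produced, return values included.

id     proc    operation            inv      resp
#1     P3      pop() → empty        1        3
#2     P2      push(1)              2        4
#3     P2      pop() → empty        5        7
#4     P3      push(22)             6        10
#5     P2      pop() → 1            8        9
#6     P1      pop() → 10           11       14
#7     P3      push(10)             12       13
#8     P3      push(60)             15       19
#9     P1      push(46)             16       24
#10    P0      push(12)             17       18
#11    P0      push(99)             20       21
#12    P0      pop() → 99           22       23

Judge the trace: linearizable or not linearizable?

not linearizable

events 1..6 are fine; event 7 — the response of #3 at time 7 — makes the prefix non-linearizable
every one of the 2 real-time-consistent orders over 3 completed stack ops fails the sequential spec
include/drop combinations of the 1 pending operation (#4) were all tried; none helps
for example #1, #2, #3 (pending dropped) fails at step 3: #3 pop() → empty is not legal there
for example #2, #1, #3 (pending dropped) fails at step 2: #1 pop() → empty is not legal there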